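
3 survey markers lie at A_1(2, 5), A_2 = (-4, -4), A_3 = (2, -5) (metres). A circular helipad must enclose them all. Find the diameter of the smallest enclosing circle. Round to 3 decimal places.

10.966

Side lengths²: A_1A_2² = 117, A_1A_3² = 100, A_2A_3² = 37.
Since A_1A_2² = 117 < 100 + 37 = 137, the triangle is acute, so the smallest enclosing circle is the circumcircle.
Circumcentre = (-0.25, 0), r² = 30.0625.
Diameter = 2r = 2√(30.0625) ≈ 10.966.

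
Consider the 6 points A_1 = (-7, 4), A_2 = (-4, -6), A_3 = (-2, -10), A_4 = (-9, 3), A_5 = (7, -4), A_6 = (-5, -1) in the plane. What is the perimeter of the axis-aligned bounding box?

Width = max x − min x = 7 − (-9) = 16.
Height = max y − min y = 4 − (-10) = 14.
Perimeter = 2(16 + 14) = 60.

60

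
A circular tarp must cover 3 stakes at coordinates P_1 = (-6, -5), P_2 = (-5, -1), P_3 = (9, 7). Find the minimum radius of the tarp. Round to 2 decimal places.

Side lengths²: P_1P_2² = 17, P_1P_3² = 369, P_2P_3² = 260.
Since P_1P_3² = 369 ≥ 260 + 17 = 277, the angle opposite P_1P_3 is not acute, so the smallest enclosing circle has P_1P_3 as diameter.
Centre = midpoint of P_1P_3 = (1.5, 1), r² = 369/4 = 92.25.
r = √(92.25) ≈ 9.60.

9.60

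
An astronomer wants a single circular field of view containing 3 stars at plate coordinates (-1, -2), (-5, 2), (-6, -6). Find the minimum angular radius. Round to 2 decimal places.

Call the three points A, B, C in the order given.
Side lengths²: AB² = 32, AC² = 41, BC² = 65.
Since BC² = 65 < 41 + 32 = 73, the triangle is acute, so the smallest enclosing circle is the circumcircle.
Circumcentre = (-91/18, -37/18), r² = 2665/162.
r = √(2665/162) ≈ 4.06.

4.06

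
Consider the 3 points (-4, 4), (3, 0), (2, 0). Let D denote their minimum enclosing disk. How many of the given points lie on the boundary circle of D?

Call the three points A, B, C in the order given.
Side lengths²: AB² = 65, AC² = 52, BC² = 1.
Since AB² = 65 ≥ 52 + 1 = 53, the angle opposite AB is not acute, so the smallest enclosing circle has AB as diameter.
Centre = midpoint of AB = (-0.5, 2), r² = 65/4 = 16.25.
The points at distance exactly r from the centre are (-4, 4), (3, 0) — 2 points.

2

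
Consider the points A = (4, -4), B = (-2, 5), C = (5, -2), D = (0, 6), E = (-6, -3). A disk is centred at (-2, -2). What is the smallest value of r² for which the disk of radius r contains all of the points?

The required radius is the distance from (-2, -2) to the farthest point.
Squared distances: 40, 49, 49, 68, 17.
Maximum is 68, attained at D.

68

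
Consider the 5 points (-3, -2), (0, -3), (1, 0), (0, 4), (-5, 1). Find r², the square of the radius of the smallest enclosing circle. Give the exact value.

13.94

By Welzl's lemma the MEC is supported by two points (diametrically opposite) or three points (on a circumcircle).
The minimum enclosing circle is determined by three boundary points: (0, -3), (0, 4), (-5, 1).
Their circumcentre is (-1.3, 0.5) with r² = 13.94.
The farthest remaining point (-3, -2) is at distance² 9.14 ≤ 13.94.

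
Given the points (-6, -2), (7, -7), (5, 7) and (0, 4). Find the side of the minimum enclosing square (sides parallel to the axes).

The bounding box has width 13 and height 14.
An axis-aligned square enclosing the set must have side ≥ max(width, height).
So the minimum side is max(13, 14) = 14.

14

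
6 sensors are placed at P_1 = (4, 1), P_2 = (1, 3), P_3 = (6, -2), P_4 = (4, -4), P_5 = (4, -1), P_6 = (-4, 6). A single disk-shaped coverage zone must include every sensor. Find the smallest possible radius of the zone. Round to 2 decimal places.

6.44

The minimum enclosing circle of a finite set is fixed by two of the points (as a diameter) or three (as a circumcircle).
The minimum enclosing circle is determined by three boundary points: P_3, P_4, P_6.
Their circumcentre is (5/9, 13/9) with r² = 3362/81.
The farthest remaining point P_5 is at distance² 1445/81 ≤ 3362/81.
r = √(3362/81) ≈ 6.44.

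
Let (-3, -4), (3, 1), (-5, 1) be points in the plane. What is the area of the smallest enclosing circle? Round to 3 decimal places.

Call the three points A, B, C in the order given.
Side lengths²: AB² = 61, AC² = 29, BC² = 64.
Since BC² = 64 < 61 + 29 = 90, the triangle is acute, so the smallest enclosing circle is the circumcircle.
Circumcentre = (-1, -0.3), r² = 17.69.
Area = π·r² = π·17.69 ≈ 55.575.

55.575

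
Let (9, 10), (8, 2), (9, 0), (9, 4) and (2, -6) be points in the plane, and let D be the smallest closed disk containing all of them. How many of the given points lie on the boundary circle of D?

The minimum enclosing circle of a finite set is fixed by two of the points (as a diameter) or three (as a circumcircle).
The farthest pair is (9, 10)–(2, -6) with squared distance 305. The circle on this segment as diameter has centre (5.5, 2) and r² = 305/4 = 76.25.
Check (8, 2): distance² to centre = 6.25 ≤ 76.25, so it lies inside.
All remaining points lie in this disk, and no smaller disk contains both endpoints, so this is the minimum enclosing circle.
The points at distance exactly r from the centre are (9, 10), (2, -6) — 2 points.

2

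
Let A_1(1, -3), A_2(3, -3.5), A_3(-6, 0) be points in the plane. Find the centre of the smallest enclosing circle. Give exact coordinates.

Side lengths²: A_1A_2² = 4.25, A_1A_3² = 58, A_2A_3² = 93.25.
Since A_2A_3² = 93.25 ≥ 58 + 4.25 = 62.25, the angle opposite A_2A_3 is not acute, so the smallest enclosing circle has A_2A_3 as diameter.
Centre = midpoint of A_2A_3 = (-1.5, -1.75), r² = 93.25/4 = 23.3125.
Centre = (-1.5, -1.75).

(-1.5, -1.75)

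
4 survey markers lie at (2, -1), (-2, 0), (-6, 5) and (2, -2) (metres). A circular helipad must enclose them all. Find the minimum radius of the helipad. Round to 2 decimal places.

5.32

By Welzl's lemma the MEC is supported by two points (diametrically opposite) or three points (on a circumcircle).
The farthest pair is (-6, 5)–(2, -2) with squared distance 113. The circle on this segment as diameter has centre (-2, 1.5) and r² = 113/4 = 28.25.
Check (2, -1): distance² to centre = 22.25 ≤ 28.25, so it lies inside.
All remaining points lie in this disk, and no smaller disk contains both endpoints, so this is the minimum enclosing circle.
r = √(28.25) ≈ 5.32.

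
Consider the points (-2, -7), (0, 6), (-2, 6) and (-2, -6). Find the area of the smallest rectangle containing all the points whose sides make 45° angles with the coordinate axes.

In coordinates u = x + y, v = x − y the rectangle is axis-aligned; the map (x,y)→(u,v) scales areas by 2.
u-values: -9, 6, 4, -8; range = 6 − (-9) = 15.
v-values: 5, -6, -8, 4; range = 5 − (-8) = 13.
Area = (15 × 13) / 2 = 97.5.

97.5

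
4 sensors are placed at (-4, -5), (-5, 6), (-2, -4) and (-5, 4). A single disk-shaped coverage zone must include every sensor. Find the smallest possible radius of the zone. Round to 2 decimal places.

5.52

The farthest pair is (-4, -5)–(-5, 6) with squared distance 122. The circle on this segment as diameter has centre (-4.5, 0.5) and r² = 122/4 = 30.5.
Check (-2, -4): distance² to centre = 26.5 ≤ 30.5, so it lies inside.
All remaining points lie in this disk, and no smaller disk contains both endpoints, so this is the minimum enclosing circle.
r = √(30.5) ≈ 5.52.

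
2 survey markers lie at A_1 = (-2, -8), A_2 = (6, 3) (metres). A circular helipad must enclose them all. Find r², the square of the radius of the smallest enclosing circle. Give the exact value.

The smallest circle enclosing two points has them as diameter endpoints.
Centre = midpoint = (2, -2.5); r² = |A_1A_2|²/4 = 185/4 = 46.25.

46.25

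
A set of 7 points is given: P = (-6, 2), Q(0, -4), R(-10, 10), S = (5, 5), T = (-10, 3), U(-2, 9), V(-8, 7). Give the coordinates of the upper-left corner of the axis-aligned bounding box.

(-10, 10)

x-range [-10, 5], y-range [-4, 10].
The upper-left corner is (-10, 10).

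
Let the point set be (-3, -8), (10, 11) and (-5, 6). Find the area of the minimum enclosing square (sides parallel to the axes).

The bounding box has width 15 and height 19.
An axis-aligned square enclosing the set must have side ≥ max(width, height).
So the minimum side is max(15, 19) = 19.
Area = 19² = 361.

361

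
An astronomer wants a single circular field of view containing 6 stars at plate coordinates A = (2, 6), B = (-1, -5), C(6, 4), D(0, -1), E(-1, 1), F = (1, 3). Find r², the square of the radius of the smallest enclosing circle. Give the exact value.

By Welzl's lemma the MEC is supported by two points (diametrically opposite) or three points (on a circumcircle).
The minimum enclosing circle is determined by three boundary points: A, B, C.
Their circumcentre is (1.6, 0.2) with r² = 33.8.
The farthest remaining point F is at distance² 8.2 ≤ 33.8.

33.8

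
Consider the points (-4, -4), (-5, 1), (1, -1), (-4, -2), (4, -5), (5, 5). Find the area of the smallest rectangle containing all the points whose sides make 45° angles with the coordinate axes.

In coordinates u = x + y, v = x − y the rectangle is axis-aligned; the map (x,y)→(u,v) scales areas by 2.
u-values: -8, -4, 0, -6, -1, 10; range = 10 − (-8) = 18.
v-values: 0, -6, 2, -2, 9, 0; range = 9 − (-6) = 15.
Area = (18 × 15) / 2 = 135.

135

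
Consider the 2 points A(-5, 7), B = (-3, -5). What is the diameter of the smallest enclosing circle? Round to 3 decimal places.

The smallest circle enclosing two points has them as diameter endpoints.
Centre = midpoint = (-4, 1); r² = |AB|²/4 = 148/4 = 37.
Diameter = 2r = 2√37 ≈ 12.166.

12.166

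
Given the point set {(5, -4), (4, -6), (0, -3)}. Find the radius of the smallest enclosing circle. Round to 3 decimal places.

2.591

Call the three points A, B, C in the order given.
Side lengths²: AB² = 5, AC² = 26, BC² = 25.
Since AC² = 26 < 25 + 5 = 30, the triangle is acute, so the smallest enclosing circle is the circumcircle.
Circumcentre = (53/22, -87/22), r² = 1625/242.
r = √(1625/242) ≈ 2.591.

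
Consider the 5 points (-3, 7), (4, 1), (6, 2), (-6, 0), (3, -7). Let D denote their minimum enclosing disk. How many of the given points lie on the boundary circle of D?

The farthest pair is (-3, 7)–(3, -7) with squared distance 232. The circle on this segment as diameter has centre (0, 0) and r² = 232/4 = 58.
Check (4, 1): distance² to centre = 17 ≤ 58, so it lies inside.
All remaining points lie in this disk, and no smaller disk contains both endpoints, so this is the minimum enclosing circle.
The points at distance exactly r from the centre are (-3, 7), (3, -7) — 2 points.

2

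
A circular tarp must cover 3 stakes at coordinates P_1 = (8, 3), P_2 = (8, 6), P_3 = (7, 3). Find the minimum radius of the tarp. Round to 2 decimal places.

1.58

Side lengths²: P_1P_2² = 9, P_1P_3² = 1, P_2P_3² = 10.
Since P_2P_3² = 10 ≥ 9 + 1 = 10, the angle opposite P_2P_3 is not acute, so the smallest enclosing circle has P_2P_3 as diameter.
Centre = midpoint of P_2P_3 = (7.5, 4.5), r² = 10/4 = 2.5.
r = √(2.5) ≈ 1.58.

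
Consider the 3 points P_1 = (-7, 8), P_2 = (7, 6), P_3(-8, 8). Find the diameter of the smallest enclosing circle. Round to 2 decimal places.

15.13

Side lengths²: P_1P_2² = 200, P_1P_3² = 1, P_2P_3² = 229.
Since P_2P_3² = 229 ≥ 200 + 1 = 201, the angle opposite P_2P_3 is not acute, so the smallest enclosing circle has P_2P_3 as diameter.
Centre = midpoint of P_2P_3 = (-0.5, 7), r² = 229/4 = 57.25.
Diameter = 2r = 2√(57.25) ≈ 15.13.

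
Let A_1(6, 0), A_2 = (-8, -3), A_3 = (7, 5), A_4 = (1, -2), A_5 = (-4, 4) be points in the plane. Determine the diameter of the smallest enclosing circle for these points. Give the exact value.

The farthest pair is A_2–A_3 with squared distance 289. The circle on this segment as diameter has centre (-0.5, 1) and r² = 289/4 = 72.25.
Check A_1: distance² to centre = 43.25 ≤ 72.25, so it lies inside.
All remaining points lie in this disk, and no smaller disk contains both endpoints, so this is the minimum enclosing circle.
Diameter = 2r = 2√(72.25) = 17.

17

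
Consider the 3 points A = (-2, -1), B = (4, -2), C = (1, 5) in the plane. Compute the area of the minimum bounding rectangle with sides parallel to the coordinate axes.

x ranges over [-2, 4], width 6.
y ranges over [-2, 5], height 7.
Area = 6 × 7 = 42.

42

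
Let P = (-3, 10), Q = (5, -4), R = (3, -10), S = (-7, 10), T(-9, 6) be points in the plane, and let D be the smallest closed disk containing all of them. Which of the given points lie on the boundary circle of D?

The minimum enclosing circle of a finite set is fixed by two of the points (as a diameter) or three (as a circumcircle).
The farthest pair is R–S with squared distance 500. The circle on this segment as diameter has centre (-2, 0) and r² = 500/4 = 125.
Check P: distance² to centre = 101 ≤ 125, so it lies inside.
All remaining points lie in this disk, and no smaller disk contains both endpoints, so this is the minimum enclosing circle.
The points at distance exactly r from the centre are R, S — 2 points.

R, S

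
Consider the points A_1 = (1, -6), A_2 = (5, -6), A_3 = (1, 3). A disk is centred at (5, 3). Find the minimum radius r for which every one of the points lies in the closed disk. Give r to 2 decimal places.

The required radius is the distance from (5, 3) to the farthest point.
Squared distances: 97, 81, 16.
Maximum is 97, attained at A_1.
r = √97 ≈ 9.85.

9.85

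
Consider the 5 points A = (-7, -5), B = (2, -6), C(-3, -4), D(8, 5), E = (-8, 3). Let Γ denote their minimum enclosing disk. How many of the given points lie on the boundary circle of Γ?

The minimum enclosing circle of a finite set is fixed by two of the points (as a diameter) or three (as a circumcircle).
The farthest pair is A–D with squared distance 325. The circle on this segment as diameter has centre (0.5, 0) and r² = 325/4 = 81.25.
Check B: distance² to centre = 38.25 ≤ 81.25, so it lies inside.
All remaining points lie in this disk, and no smaller disk contains both endpoints, so this is the minimum enclosing circle.
The points at distance exactly r from the centre are A, D, E — 3 points.

3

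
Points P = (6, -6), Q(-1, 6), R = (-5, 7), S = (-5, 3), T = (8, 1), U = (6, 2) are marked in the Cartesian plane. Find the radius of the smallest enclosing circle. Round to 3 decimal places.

8.515

A smallest enclosing disk is always determined by at most three of the input points on its boundary.
The farthest pair is P–R with squared distance 290. The circle on this segment as diameter has centre (0.5, 0.5) and r² = 290/4 = 72.5.
Check Q: distance² to centre = 32.5 ≤ 72.5, so it lies inside.
All remaining points lie in this disk, and no smaller disk contains both endpoints, so this is the minimum enclosing circle.
r = √(72.5) ≈ 8.515.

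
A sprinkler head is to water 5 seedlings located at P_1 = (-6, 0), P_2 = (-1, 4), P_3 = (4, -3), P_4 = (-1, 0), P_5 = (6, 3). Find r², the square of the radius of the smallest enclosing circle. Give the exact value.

38.25

By Welzl's lemma the MEC is supported by two points (diametrically opposite) or three points (on a circumcircle).
The farthest pair is P_1–P_5 with squared distance 153. The circle on this segment as diameter has centre (0, 1.5) and r² = 153/4 = 38.25.
Check P_2: distance² to centre = 7.25 ≤ 38.25, so it lies inside.
All remaining points lie in this disk, and no smaller disk contains both endpoints, so this is the minimum enclosing circle.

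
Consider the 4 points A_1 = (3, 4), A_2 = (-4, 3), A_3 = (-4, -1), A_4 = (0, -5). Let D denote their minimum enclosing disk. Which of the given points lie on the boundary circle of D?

A_1, A_2, A_4

By Welzl's lemma the MEC is supported by two points (diametrically opposite) or three points (on a circumcircle).
The minimum enclosing circle is determined by three boundary points: A_1, A_2, A_4.
Their circumcentre is (0, 0) with r² = 25.
The farthest remaining point A_3 is at distance² 17 ≤ 25.
The points at distance exactly r from the centre are A_1, A_2, A_4 — 3 points.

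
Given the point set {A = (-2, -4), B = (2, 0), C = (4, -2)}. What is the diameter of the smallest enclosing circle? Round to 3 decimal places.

Side lengths²: AB² = 32, AC² = 40, BC² = 8.
Since AC² = 40 ≥ 32 + 8 = 40, the angle opposite AC is not acute, so the smallest enclosing circle has AC as diameter.
Centre = midpoint of AC = (1, -3), r² = 40/4 = 10.
Diameter = 2r = 2√10 ≈ 6.325.

6.325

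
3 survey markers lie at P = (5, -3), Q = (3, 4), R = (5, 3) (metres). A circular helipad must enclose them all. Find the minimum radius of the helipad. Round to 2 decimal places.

3.64

Side lengths²: PQ² = 53, PR² = 36, QR² = 5.
Since PQ² = 53 ≥ 36 + 5 = 41, the angle opposite PQ is not acute, so the smallest enclosing circle has PQ as diameter.
Centre = midpoint of PQ = (4, 0.5), r² = 53/4 = 13.25.
r = √(13.25) ≈ 3.64.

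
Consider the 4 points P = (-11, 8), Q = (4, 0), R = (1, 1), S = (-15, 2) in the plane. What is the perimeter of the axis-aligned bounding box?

54

Width = max x − min x = 4 − (-15) = 19.
Height = max y − min y = 8 − 0 = 8.
Perimeter = 2(19 + 8) = 54.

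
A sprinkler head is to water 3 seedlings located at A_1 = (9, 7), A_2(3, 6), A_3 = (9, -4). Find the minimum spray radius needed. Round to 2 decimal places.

Side lengths²: A_1A_2² = 37, A_1A_3² = 121, A_2A_3² = 136.
Since A_2A_3² = 136 < 121 + 37 = 158, the triangle is acute, so the smallest enclosing circle is the circumcircle.
Circumcentre = (41/6, 1.5), r² = 629/18.
r = √(629/18) ≈ 5.91.

5.91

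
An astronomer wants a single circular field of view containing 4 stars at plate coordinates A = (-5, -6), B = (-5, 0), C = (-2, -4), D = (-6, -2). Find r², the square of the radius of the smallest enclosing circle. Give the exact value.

A smallest enclosing disk is always determined by at most three of the input points on its boundary.
The minimum enclosing circle is determined by three boundary points: A, B, C.
Their circumcentre is (-29/6, -3) with r² = 325/36.
The farthest remaining point D is at distance² 85/36 ≤ 325/36.

325/36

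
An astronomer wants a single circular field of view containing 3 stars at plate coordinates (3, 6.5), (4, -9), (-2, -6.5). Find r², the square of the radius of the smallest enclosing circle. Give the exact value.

Call the three points A, B, C in the order given.
Side lengths²: AB² = 241.25, AC² = 194, BC² = 42.25.
Since AB² = 241.25 ≥ 194 + 42.25 = 236.25, the angle opposite AB is not acute, so the smallest enclosing circle has AB as diameter.
Centre = midpoint of AB = (3.5, -1.25), r² = 241.25/4 = 60.3125.

60.3125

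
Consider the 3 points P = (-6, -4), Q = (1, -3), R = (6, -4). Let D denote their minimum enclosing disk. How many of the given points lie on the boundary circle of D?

2

Side lengths²: PQ² = 50, PR² = 144, QR² = 26.
Since PR² = 144 ≥ 50 + 26 = 76, the angle opposite PR is not acute, so the smallest enclosing circle has PR as diameter.
Centre = midpoint of PR = (0, -4), r² = 144/4 = 36.
The points at distance exactly r from the centre are P, R — 2 points.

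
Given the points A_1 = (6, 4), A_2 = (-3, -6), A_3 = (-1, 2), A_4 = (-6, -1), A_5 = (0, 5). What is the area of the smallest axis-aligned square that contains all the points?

The bounding box has width 12 and height 11.
An axis-aligned square enclosing the set must have side ≥ max(width, height).
So the minimum side is max(12, 11) = 12.
Area = 12² = 144.

144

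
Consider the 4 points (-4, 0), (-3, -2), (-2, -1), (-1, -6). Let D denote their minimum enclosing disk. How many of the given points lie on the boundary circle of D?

2

By Welzl's lemma the MEC is supported by two points (diametrically opposite) or three points (on a circumcircle).
The farthest pair is (-4, 0)–(-1, -6) with squared distance 45. The circle on this segment as diameter has centre (-2.5, -3) and r² = 45/4 = 11.25.
Check (-3, -2): distance² to centre = 1.25 ≤ 11.25, so it lies inside.
All remaining points lie in this disk, and no smaller disk contains both endpoints, so this is the minimum enclosing circle.
The points at distance exactly r from the centre are (-4, 0), (-1, -6) — 2 points.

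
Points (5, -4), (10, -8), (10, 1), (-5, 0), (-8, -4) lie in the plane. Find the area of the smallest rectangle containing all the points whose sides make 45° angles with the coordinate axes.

264.5

In coordinates u = x + y, v = x − y the rectangle is axis-aligned; the map (x,y)→(u,v) scales areas by 2.
u-values: 1, 2, 11, -5, -12; range = 11 − (-12) = 23.
v-values: 9, 18, 9, -5, -4; range = 18 − (-5) = 23.
Area = (23 × 23) / 2 = 264.5.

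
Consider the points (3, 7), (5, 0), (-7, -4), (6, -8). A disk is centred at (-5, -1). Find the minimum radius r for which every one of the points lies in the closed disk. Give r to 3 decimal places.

13.038

The required radius is the distance from (-5, -1) to the farthest point.
Squared distances: 128, 101, 13, 170.
Maximum is 170, attained at (6, -8).
r = √170 ≈ 13.038.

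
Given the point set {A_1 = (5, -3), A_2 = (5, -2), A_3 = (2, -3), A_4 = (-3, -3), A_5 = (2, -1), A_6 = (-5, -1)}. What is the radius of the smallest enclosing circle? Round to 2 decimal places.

By Welzl's lemma the MEC is supported by two points (diametrically opposite) or three points (on a circumcircle).
The farthest pair is A_1–A_6 with squared distance 104. The circle on this segment as diameter has centre (0, -2) and r² = 104/4 = 26.
Check A_2: distance² to centre = 25 ≤ 26, so it lies inside.
All remaining points lie in this disk, and no smaller disk contains both endpoints, so this is the minimum enclosing circle.
r = √26 ≈ 5.10.

5.10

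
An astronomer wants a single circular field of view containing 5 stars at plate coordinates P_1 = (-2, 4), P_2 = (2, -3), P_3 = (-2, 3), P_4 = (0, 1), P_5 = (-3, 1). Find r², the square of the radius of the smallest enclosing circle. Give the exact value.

16.25

By Welzl's lemma the MEC is supported by two points (diametrically opposite) or three points (on a circumcircle).
The farthest pair is P_1–P_2 with squared distance 65. The circle on this segment as diameter has centre (0, 0.5) and r² = 65/4 = 16.25.
Check P_3: distance² to centre = 10.25 ≤ 16.25, so it lies inside.
All remaining points lie in this disk, and no smaller disk contains both endpoints, so this is the minimum enclosing circle.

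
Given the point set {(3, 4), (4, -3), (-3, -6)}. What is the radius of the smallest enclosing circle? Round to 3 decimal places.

5.831

Call the three points A, B, C in the order given.
Side lengths²: AB² = 50, AC² = 136, BC² = 58.
Since AC² = 136 ≥ 58 + 50 = 108, the angle opposite AC is not acute, so the smallest enclosing circle has AC as diameter.
Centre = midpoint of AC = (0, -1), r² = 136/4 = 34.
r = √34 ≈ 5.831.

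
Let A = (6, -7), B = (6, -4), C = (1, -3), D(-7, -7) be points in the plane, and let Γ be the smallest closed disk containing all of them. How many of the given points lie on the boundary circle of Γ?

3

The farthest pair is B–D with squared distance 178. The circle on this segment as diameter has centre (-0.5, -5.5) and r² = 178/4 = 44.5.
Check A: distance² to centre = 44.5 ≤ 44.5, so it lies inside.
All remaining points lie in this disk, and no smaller disk contains both endpoints, so this is the minimum enclosing circle.
The points at distance exactly r from the centre are A, B, D — 3 points.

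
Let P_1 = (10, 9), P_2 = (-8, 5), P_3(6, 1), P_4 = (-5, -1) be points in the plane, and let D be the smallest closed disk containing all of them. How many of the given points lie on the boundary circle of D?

3

The minimum enclosing circle is determined by three boundary points: P_1, P_2, P_4.
Their circumcentre is (1.25, 5.875) with r² = 86.328125.
The farthest remaining point P_3 is at distance² 46.328125 ≤ 86.328125.
The points at distance exactly r from the centre are P_1, P_2, P_4 — 3 points.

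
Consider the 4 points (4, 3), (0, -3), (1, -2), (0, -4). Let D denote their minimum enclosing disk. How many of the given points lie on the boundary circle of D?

2

The farthest pair is (4, 3)–(0, -4) with squared distance 65. The circle on this segment as diameter has centre (2, -0.5) and r² = 65/4 = 16.25.
Check (0, -3): distance² to centre = 10.25 ≤ 16.25, so it lies inside.
All remaining points lie in this disk, and no smaller disk contains both endpoints, so this is the minimum enclosing circle.
The points at distance exactly r from the centre are (4, 3), (0, -4) — 2 points.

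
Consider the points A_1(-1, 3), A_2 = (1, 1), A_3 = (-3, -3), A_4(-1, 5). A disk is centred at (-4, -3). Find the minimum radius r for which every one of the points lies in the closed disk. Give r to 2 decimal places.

The required radius is the distance from (-4, -3) to the farthest point.
Squared distances: 45, 41, 1, 73.
Maximum is 73, attained at A_4.
r = √73 ≈ 8.54.

8.54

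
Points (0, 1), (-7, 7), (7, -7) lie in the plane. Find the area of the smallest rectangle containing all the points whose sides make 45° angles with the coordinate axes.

14

In coordinates u = x + y, v = x − y the rectangle is axis-aligned; the map (x,y)→(u,v) scales areas by 2.
u-values: 1, 0, 0; range = 1 − 0 = 1.
v-values: -1, -14, 14; range = 14 − (-14) = 28.
Area = (1 × 28) / 2 = 14.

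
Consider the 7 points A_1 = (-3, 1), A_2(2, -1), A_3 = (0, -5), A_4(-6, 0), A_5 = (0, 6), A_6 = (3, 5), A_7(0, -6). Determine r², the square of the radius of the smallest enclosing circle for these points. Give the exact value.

A smallest enclosing disk is always determined by at most three of the input points on its boundary.
The farthest pair is A_5–A_7 with squared distance 144. The circle on this segment as diameter has centre (0, 0) and r² = 144/4 = 36.
Check A_1: distance² to centre = 10 ≤ 36, so it lies inside.
All remaining points lie in this disk, and no smaller disk contains both endpoints, so this is the minimum enclosing circle.

36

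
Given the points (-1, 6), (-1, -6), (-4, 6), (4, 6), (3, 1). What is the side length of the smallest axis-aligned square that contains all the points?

12

The bounding box has width 8 and height 12.
An axis-aligned square enclosing the set must have side ≥ max(width, height).
So the minimum side is max(8, 12) = 12.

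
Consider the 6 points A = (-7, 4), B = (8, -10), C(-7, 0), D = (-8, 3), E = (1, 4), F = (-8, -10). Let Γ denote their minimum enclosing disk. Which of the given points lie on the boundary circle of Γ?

By Welzl's lemma the MEC is supported by two points (diametrically opposite) or three points (on a circumcircle).
The farthest pair is B–D with squared distance 425. The circle on this segment as diameter has centre (0, -3.5) and r² = 425/4 = 106.25.
Check A: distance² to centre = 105.25 ≤ 106.25, so it lies inside.
All remaining points lie in this disk, and no smaller disk contains both endpoints, so this is the minimum enclosing circle.
The points at distance exactly r from the centre are B, D, F — 3 points.

B, D, F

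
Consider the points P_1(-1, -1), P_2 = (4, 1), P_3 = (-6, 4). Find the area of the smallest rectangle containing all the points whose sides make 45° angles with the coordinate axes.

In coordinates u = x + y, v = x − y the rectangle is axis-aligned; the map (x,y)→(u,v) scales areas by 2.
u-values: -2, 5, -2; range = 5 − (-2) = 7.
v-values: 0, 3, -10; range = 3 − (-10) = 13.
Area = (7 × 13) / 2 = 45.5.

45.5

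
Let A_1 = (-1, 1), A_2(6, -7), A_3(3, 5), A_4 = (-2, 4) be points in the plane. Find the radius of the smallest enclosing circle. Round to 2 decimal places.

By Welzl's lemma the MEC is supported by two points (diametrically opposite) or three points (on a circumcircle).
The farthest pair is A_2–A_4 with squared distance 185. The circle on this segment as diameter has centre (2, -1.5) and r² = 185/4 = 46.25.
Check A_1: distance² to centre = 15.25 ≤ 46.25, so it lies inside.
All remaining points lie in this disk, and no smaller disk contains both endpoints, so this is the minimum enclosing circle.
r = √(46.25) ≈ 6.80.

6.80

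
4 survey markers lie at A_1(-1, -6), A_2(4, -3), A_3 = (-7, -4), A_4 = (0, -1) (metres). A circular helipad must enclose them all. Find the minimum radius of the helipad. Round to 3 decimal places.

The minimum enclosing circle of a finite set is fixed by two of the points (as a diameter) or three (as a circumcircle).
The farthest pair is A_2–A_3 with squared distance 122. The circle on this segment as diameter has centre (-1.5, -3.5) and r² = 122/4 = 30.5.
Check A_1: distance² to centre = 6.5 ≤ 30.5, so it lies inside.
All remaining points lie in this disk, and no smaller disk contains both endpoints, so this is the minimum enclosing circle.
r = √(30.5) ≈ 5.523.

5.523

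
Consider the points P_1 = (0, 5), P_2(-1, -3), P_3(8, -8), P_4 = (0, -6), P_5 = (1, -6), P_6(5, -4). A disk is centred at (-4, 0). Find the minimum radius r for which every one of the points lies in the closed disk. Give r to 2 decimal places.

The required radius is the distance from (-4, 0) to the farthest point.
Squared distances: 41, 18, 208, 52, 61, 97.
Maximum is 208, attained at P_3.
r = √208 ≈ 14.42.

14.42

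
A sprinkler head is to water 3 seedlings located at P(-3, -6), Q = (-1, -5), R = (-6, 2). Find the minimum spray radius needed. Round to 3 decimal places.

4.325

Side lengths²: PQ² = 5, PR² = 73, QR² = 74.
Since QR² = 74 < 73 + 5 = 78, the triangle is acute, so the smallest enclosing circle is the circumcircle.
Circumcentre = (-147/38, -67/38), r² = 13505/722.
r = √(13505/722) ≈ 4.325.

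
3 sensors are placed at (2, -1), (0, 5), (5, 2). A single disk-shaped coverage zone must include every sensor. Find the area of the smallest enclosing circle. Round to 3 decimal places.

Call the three points A, B, C in the order given.
Side lengths²: AB² = 40, AC² = 18, BC² = 34.
Since AB² = 40 < 34 + 18 = 52, the triangle is acute, so the smallest enclosing circle is the circumcircle.
Circumcentre = (1.75, 2.25), r² = 10.625.
Area = π·r² = π·10.625 ≈ 33.379.

33.379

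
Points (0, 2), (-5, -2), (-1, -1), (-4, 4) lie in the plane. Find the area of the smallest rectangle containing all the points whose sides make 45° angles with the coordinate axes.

In coordinates u = x + y, v = x − y the rectangle is axis-aligned; the map (x,y)→(u,v) scales areas by 2.
u-values: 2, -7, -2, 0; range = 2 − (-7) = 9.
v-values: -2, -3, 0, -8; range = 0 − (-8) = 8.
Area = (9 × 8) / 2 = 36.

36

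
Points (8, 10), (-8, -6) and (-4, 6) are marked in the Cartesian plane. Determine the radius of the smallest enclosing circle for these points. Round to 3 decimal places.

Call the three points A, B, C in the order given.
Side lengths²: AB² = 512, AC² = 160, BC² = 160.
Since AB² = 512 ≥ 160 + 160 = 320, the angle opposite AB is not acute, so the smallest enclosing circle has AB as diameter.
Centre = midpoint of AB = (0, 2), r² = 512/4 = 128.
r = √128 ≈ 11.314.

11.314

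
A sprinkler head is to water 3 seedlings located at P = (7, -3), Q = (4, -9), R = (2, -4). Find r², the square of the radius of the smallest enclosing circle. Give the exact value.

Side lengths²: PQ² = 45, PR² = 26, QR² = 29.
Since PQ² = 45 < 29 + 26 = 55, the triangle is acute, so the smallest enclosing circle is the circumcircle.
Circumcentre = (89/18, -103/18), r² = 1885/162.

1885/162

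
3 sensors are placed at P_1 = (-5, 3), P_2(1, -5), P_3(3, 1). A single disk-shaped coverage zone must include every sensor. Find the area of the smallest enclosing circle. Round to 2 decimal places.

Side lengths²: P_1P_2² = 100, P_1P_3² = 68, P_2P_3² = 40.
Since P_1P_2² = 100 < 68 + 40 = 108, the triangle is acute, so the smallest enclosing circle is the circumcircle.
Circumcentre = (-22/13, -10/13), r² = 4250/169.
Area = π·r² = π·4250/169 ≈ 79.00.

79.00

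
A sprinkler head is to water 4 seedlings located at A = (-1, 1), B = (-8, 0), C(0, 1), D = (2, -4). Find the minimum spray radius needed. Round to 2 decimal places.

By Welzl's lemma the MEC is supported by two points (diametrically opposite) or three points (on a circumcircle).
The farthest pair is B–D with squared distance 116. The circle on this segment as diameter has centre (-3, -2) and r² = 116/4 = 29.
Check A: distance² to centre = 13 ≤ 29, so it lies inside.
All remaining points lie in this disk, and no smaller disk contains both endpoints, so this is the minimum enclosing circle.
r = √29 ≈ 5.39.

5.39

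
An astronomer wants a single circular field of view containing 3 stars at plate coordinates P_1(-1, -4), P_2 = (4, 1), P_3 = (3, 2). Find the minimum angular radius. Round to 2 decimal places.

3.61

Side lengths²: P_1P_2² = 50, P_1P_3² = 52, P_2P_3² = 2.
Since P_1P_3² = 52 ≥ 50 + 2 = 52, the angle opposite P_1P_3 is not acute, so the smallest enclosing circle has P_1P_3 as diameter.
Centre = midpoint of P_1P_3 = (1, -1), r² = 52/4 = 13.
r = √13 ≈ 3.61.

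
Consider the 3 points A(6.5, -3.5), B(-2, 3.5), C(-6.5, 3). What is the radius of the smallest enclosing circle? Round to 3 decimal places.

7.267

Side lengths²: AB² = 121.25, AC² = 211.25, BC² = 20.5.
Since AC² = 211.25 ≥ 121.25 + 20.5 = 141.75, the angle opposite AC is not acute, so the smallest enclosing circle has AC as diameter.
Centre = midpoint of AC = (0, -0.25), r² = 211.25/4 = 52.8125.
r = √(52.8125) ≈ 7.267.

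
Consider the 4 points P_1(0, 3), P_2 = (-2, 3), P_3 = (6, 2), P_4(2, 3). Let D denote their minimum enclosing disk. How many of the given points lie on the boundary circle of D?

2

The farthest pair is P_2–P_3 with squared distance 65. The circle on this segment as diameter has centre (2, 2.5) and r² = 65/4 = 16.25.
Check P_1: distance² to centre = 4.25 ≤ 16.25, so it lies inside.
All remaining points lie in this disk, and no smaller disk contains both endpoints, so this is the minimum enclosing circle.
The points at distance exactly r from the centre are P_2, P_3 — 2 points.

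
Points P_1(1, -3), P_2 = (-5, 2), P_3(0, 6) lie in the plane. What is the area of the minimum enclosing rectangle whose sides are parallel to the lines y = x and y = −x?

In coordinates u = x + y, v = x − y the rectangle is axis-aligned; the map (x,y)→(u,v) scales areas by 2.
u-values: -2, -3, 6; range = 6 − (-3) = 9.
v-values: 4, -7, -6; range = 4 − (-7) = 11.
Area = (9 × 11) / 2 = 49.5.

49.5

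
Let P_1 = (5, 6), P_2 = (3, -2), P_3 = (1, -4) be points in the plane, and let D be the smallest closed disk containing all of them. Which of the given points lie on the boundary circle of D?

Side lengths²: P_1P_2² = 68, P_1P_3² = 116, P_2P_3² = 8.
Since P_1P_3² = 116 ≥ 68 + 8 = 76, the angle opposite P_1P_3 is not acute, so the smallest enclosing circle has P_1P_3 as diameter.
Centre = midpoint of P_1P_3 = (3, 1), r² = 116/4 = 29.
The points at distance exactly r from the centre are P_1, P_3 — 2 points.

P_1, P_3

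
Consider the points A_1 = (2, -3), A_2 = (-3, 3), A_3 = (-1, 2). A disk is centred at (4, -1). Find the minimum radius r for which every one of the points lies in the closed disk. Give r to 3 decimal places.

The required radius is the distance from (4, -1) to the farthest point.
Squared distances: 8, 65, 34.
Maximum is 65, attained at A_2.
r = √65 ≈ 8.062.

8.062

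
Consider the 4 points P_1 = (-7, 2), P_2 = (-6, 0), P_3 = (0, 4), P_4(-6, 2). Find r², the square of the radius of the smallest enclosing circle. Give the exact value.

The minimum enclosing circle is determined by three boundary points: P_1, P_2, P_3.
Their circumcentre is (-3.375, 2.5625) with r² = 13.45703125.
The farthest remaining point P_4 is at distance² 7.20703125 ≤ 13.45703125.

13.45703125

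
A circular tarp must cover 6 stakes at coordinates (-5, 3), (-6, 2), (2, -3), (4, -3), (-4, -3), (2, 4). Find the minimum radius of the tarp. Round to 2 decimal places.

A smallest enclosing disk is always determined by at most three of the input points on its boundary.
The farthest pair is (-6, 2)–(4, -3) with squared distance 125. The circle on this segment as diameter has centre (-1, -0.5) and r² = 125/4 = 31.25.
Check (-5, 3): distance² to centre = 28.25 ≤ 31.25, so it lies inside.
All remaining points lie in this disk, and no smaller disk contains both endpoints, so this is the minimum enclosing circle.
r = √(31.25) ≈ 5.59.

5.59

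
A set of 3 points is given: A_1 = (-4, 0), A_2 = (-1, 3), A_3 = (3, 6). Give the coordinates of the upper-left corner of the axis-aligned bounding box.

(-4, 6)

x-range [-4, 3], y-range [0, 6].
The upper-left corner is (-4, 6).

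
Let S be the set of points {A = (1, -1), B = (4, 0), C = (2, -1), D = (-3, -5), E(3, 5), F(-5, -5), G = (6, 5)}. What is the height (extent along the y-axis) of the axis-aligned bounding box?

max y = 5, min y = -5, so height = 10.

10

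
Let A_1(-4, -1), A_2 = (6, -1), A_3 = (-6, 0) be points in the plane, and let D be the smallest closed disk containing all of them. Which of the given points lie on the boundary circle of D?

Side lengths²: A_1A_2² = 100, A_1A_3² = 5, A_2A_3² = 145.
Since A_2A_3² = 145 ≥ 100 + 5 = 105, the angle opposite A_2A_3 is not acute, so the smallest enclosing circle has A_2A_3 as diameter.
Centre = midpoint of A_2A_3 = (0, -0.5), r² = 145/4 = 36.25.
The points at distance exactly r from the centre are A_2, A_3 — 2 points.

A_2, A_3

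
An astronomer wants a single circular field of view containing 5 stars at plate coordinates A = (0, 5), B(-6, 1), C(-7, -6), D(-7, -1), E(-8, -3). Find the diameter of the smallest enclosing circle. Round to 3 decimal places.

The farthest pair is A–C with squared distance 170. The circle on this segment as diameter has centre (-3.5, -0.5) and r² = 170/4 = 42.5.
Check B: distance² to centre = 8.5 ≤ 42.5, so it lies inside.
All remaining points lie in this disk, and no smaller disk contains both endpoints, so this is the minimum enclosing circle.
Diameter = 2r = 2√(42.5) ≈ 13.038.

13.038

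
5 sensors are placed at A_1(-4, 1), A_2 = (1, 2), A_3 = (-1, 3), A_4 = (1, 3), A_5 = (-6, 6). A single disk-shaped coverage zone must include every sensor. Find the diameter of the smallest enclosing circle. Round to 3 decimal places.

A smallest enclosing disk is always determined by at most three of the input points on its boundary.
The farthest pair is A_2–A_5 with squared distance 65. The circle on this segment as diameter has centre (-2.5, 4) and r² = 65/4 = 16.25.
Check A_1: distance² to centre = 11.25 ≤ 16.25, so it lies inside.
All remaining points lie in this disk, and no smaller disk contains both endpoints, so this is the minimum enclosing circle.
Diameter = 2r = 2√(16.25) ≈ 8.062.

8.062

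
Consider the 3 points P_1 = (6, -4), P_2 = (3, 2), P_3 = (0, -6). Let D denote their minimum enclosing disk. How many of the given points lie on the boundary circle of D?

3

Side lengths²: P_1P_2² = 45, P_1P_3² = 40, P_2P_3² = 73.
Since P_2P_3² = 73 < 45 + 40 = 85, the triangle is acute, so the smallest enclosing circle is the circumcircle.
Circumcentre = (29/14, -31/14), r² = 1825/98.
The points at distance exactly r from the centre are P_1, P_2, P_3 — 3 points.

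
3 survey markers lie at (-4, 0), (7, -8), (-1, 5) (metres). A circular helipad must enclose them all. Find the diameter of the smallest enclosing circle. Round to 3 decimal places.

15.264

Call the three points A, B, C in the order given.
Side lengths²: AB² = 185, AC² = 34, BC² = 233.
Since BC² = 233 ≥ 185 + 34 = 219, the angle opposite BC is not acute, so the smallest enclosing circle has BC as diameter.
Centre = midpoint of BC = (3, -1.5), r² = 233/4 = 58.25.
Diameter = 2r = 2√(58.25) ≈ 15.264.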